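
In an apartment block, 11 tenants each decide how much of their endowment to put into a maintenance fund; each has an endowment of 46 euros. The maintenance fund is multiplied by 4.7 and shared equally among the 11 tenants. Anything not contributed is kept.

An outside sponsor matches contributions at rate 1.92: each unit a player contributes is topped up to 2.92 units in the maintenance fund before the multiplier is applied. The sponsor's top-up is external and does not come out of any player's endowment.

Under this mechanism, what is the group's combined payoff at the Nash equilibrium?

6944.34 euros

With the mechanism, a contributed unit returns 4.7 × 2.92 / 11 = 1.2476 per unit of net cost to the contributor — now above 1 — so contributing fully is weakly dominant for every player.
So the Nash equilibrium is full contribution by all 11; the group earns 4.7 × 2.92 × 506 = 6944.34.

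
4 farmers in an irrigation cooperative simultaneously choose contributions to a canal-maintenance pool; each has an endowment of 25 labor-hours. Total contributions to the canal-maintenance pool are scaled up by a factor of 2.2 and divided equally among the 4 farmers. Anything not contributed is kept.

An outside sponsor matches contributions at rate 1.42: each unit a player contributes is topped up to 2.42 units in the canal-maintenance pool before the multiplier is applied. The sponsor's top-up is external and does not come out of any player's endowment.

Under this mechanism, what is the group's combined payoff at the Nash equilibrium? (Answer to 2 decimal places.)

The effective private return per unit is now 2.2 × 2.42 / 4 = 1.3310 > 1, so every player's dominant strategy flips to full contribution.
So the Nash equilibrium is full contribution by all 4; the group earns 2.2 × 2.42 × 100 = 532.40.

532.40 labor-hours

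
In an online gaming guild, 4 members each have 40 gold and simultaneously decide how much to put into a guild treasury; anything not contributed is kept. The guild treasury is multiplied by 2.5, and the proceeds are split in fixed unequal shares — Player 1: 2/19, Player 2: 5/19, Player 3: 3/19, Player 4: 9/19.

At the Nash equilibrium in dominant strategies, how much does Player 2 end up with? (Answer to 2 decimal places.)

Each unit j contributes comes back to j as 2.5 × (j's share), so j prefers to contribute only if that share exceeds 1/2.5 = 0.4000; otherwise keeping the unit dominates.
Player 4 alone (share 9/19) is above the threshold, contributing 40; the remaining 3 contribute 0. Total contributed: 40.
Player 2 keeps 40 and receives 2.5 × 40 × 5/19 = 26.32 from the guild treasury, for a payoff of 66.32.

66.32 gold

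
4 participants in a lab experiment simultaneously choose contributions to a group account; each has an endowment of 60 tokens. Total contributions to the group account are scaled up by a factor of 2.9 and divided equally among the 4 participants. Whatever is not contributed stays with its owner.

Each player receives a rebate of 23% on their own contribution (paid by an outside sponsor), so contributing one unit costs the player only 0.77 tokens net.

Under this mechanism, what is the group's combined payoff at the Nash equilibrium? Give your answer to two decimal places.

240.00 tokens

Even with the mechanism, each unit contributed returns only (2.9/4) / 0.77 = 0.9416 per unit of net cost, so contributing nothing is still dominant.
At the Nash equilibrium no one contributes; group total payoff = 4 × 60 = 240.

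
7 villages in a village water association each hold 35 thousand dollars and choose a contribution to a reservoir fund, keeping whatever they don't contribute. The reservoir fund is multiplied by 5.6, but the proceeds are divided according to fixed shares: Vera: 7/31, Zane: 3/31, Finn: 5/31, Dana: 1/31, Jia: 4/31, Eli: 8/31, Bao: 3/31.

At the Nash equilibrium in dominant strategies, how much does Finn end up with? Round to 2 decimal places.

98.23 thousand dollars

A player with share s gets back 5.6·s per unit contributed, so full contribution is dominant for anyone with s > 1/5.6 = 0.1786 and zero contribution is dominant for anyone below.
Vera and Eli are above the threshold, contributing 35 each; the remaining 5 contribute 0. Total contributed: 70.
Finn keeps 35 and receives 5.6 × 70 × 5/31 = 63.23 from the reservoir fund, for a payoff of 98.23.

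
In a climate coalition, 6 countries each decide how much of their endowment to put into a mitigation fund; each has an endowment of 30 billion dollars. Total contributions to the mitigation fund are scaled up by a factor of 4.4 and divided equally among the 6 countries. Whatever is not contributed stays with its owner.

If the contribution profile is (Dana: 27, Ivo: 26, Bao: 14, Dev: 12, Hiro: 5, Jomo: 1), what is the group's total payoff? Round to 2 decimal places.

Total contributed: 27 + 26 + 14 + 12 + 5 + 1 = 85; total kept: 6 × 30 − 85 = 95.
The mitigation fund pays out 4.4 × 85 = 374.00 in aggregate.
Group total = 95 + 374.00 = 469.00.

469.00 billion dollars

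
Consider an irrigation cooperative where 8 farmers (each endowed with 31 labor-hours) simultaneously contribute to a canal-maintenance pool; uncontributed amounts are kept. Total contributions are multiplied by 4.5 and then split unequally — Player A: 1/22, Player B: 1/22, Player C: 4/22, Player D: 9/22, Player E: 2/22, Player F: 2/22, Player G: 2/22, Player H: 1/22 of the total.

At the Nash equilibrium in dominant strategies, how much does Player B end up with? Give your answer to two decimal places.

37.34 labor-hours

A player with share s gets back 4.5·s per unit contributed, so full contribution is dominant for anyone with s > 1/4.5 = 0.2222 and zero contribution is dominant for anyone below.
The only share above 0.2222 is Player D's 9/22, contributing 31; the remaining 7 contribute 0. Total contributed: 31.
Player B keeps 31 and receives 4.5 × 31 × 1/22 = 6.34 from the canal-maintenance pool, for a payoff of 37.34.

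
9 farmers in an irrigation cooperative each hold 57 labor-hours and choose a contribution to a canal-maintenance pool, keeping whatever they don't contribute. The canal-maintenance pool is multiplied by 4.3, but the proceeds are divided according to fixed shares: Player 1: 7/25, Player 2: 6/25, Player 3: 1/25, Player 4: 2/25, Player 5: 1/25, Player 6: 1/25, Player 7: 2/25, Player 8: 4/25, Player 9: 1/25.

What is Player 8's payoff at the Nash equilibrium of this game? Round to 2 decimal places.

Each unit j contributes comes back to j as 4.3 × (j's share), so j prefers to contribute only if that share exceeds 1/4.3 = 0.2326; otherwise keeping the unit dominates.
Player 1 and Player 2 are above the threshold, contributing 57 each; the remaining 7 contribute 0. Total contributed: 114.
Player 8 keeps 57 and receives 4.3 × 114 × 4/25 = 78.43 from the canal-maintenance pool, for a payoff of 135.43.

135.43 labor-hours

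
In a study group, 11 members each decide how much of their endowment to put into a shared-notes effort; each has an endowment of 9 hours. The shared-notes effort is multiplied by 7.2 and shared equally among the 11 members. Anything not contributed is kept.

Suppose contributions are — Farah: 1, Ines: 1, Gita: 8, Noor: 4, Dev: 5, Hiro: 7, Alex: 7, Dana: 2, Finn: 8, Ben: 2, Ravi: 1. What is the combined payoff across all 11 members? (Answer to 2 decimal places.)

384.20 hours

Total contributed: 1 + 1 + 8 + 4 + 5 + 7 + 7 + 2 + 8 + 2 + 1 = 46; total kept: 11 × 9 − 46 = 53.
The shared-notes effort pays out 7.2 × 46 = 331.20 in aggregate.
Group total = 53 + 331.20 = 384.20.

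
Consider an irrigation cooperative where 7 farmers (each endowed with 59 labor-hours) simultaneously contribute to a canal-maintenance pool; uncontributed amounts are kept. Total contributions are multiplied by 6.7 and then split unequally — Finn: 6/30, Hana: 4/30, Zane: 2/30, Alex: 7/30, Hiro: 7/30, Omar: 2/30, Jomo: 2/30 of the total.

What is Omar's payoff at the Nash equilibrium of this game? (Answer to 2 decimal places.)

A player with share s gets back 6.7·s per unit contributed, so full contribution is dominant for anyone with s > 1/6.7 = 0.1493 and zero contribution is dominant for anyone below.
Finn, Alex and Hiro are above the threshold, contributing 59 each; the remaining 4 contribute 0. Total contributed: 177.
Omar keeps 59 and receives 6.7 × 177 × 2/30 = 79.06 from the canal-maintenance pool, for a payoff of 138.06.

138.06 labor-hours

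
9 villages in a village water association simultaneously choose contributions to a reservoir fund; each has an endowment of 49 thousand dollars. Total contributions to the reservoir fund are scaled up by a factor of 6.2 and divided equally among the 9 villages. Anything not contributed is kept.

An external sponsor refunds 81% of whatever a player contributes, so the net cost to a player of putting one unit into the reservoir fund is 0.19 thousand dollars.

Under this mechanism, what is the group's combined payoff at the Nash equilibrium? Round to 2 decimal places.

With the mechanism, a contributed unit returns (6.2/9) / 0.19 = 3.6257 per unit of net cost to the contributor — now above 1 — so contributing fully is weakly dominant for every player.
At the Nash equilibrium everyone contributes 49. Group total payoff = 9 × (49 × 0.81 + 6.2 × 49) = 3091.41.

3091.41 thousand dollars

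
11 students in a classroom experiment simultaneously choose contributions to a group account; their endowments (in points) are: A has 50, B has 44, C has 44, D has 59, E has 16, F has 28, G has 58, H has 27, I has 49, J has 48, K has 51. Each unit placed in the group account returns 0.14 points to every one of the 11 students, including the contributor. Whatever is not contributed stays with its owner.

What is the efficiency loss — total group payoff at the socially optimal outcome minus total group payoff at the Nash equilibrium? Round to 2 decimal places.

The private return per contributed unit is 0.14 < 1 for everyone, so the Nash equilibrium is zero contribution and the group total is Σ E_j = 50 + 44 + 44 + 59 + 16 + 28 + 58 + 27 + 49 + 48 + 51 = 474.
Each contributed unit returns 1.540 to the group, so the social optimum is full contribution by everyone: group total = 1.540 × 474 = 729.96.
Efficiency loss = (1.540 − 1) × 474 = 255.96.

255.96 points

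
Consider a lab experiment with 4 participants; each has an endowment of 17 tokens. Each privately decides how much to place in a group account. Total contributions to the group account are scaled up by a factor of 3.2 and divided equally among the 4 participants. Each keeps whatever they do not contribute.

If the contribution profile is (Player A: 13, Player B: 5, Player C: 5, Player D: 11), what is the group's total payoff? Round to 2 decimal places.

Total contributed: 13 + 5 + 5 + 11 = 34; total kept: 4 × 17 − 34 = 34.
The group account pays out 3.2 × 34 = 108.80 in aggregate.
Group total = 34 + 108.80 = 142.80.

142.80 tokens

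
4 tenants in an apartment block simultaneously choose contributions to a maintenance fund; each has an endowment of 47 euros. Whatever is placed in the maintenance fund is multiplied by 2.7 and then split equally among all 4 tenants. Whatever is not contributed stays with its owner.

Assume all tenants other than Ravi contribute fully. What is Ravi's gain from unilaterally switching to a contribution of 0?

15.28 euros

Switching from a contribution of 47 to 0 lets Ravi keep an extra 47 euros, but lowers the maintenance fund by 47, which costs Ravi their own share of that drop: 2.7/4 × 47 = 31.72.
Net gain = 47 − 31.72 = 15.28. The private return per contributed unit (0.6750) is below 1, so free-riding is indeed the best response regardless of what the others do.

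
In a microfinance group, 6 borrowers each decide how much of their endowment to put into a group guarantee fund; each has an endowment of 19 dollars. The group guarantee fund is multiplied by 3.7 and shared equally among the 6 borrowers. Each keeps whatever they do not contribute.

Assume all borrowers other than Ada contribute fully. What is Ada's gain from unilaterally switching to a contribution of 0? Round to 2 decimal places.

Switching from a contribution of 19 to 0 lets Ada keep an extra 19 dollars, but lowers the group guarantee fund by 19, which costs Ada their own share of that drop: 3.7/6 × 19 = 11.72.
Net gain = 19 − 11.72 = 7.28. The private return per contributed unit (0.6167) is below 1, so free-riding is indeed the best response regardless of what the others do.

7.28 dollars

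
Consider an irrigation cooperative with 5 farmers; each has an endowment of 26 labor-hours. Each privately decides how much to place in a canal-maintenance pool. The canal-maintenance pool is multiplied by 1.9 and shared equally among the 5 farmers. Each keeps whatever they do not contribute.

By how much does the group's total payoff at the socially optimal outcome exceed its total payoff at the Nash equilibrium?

Each contributed unit returns 1.9/5 = 0.3800 to its contributor — below 1 — so contributing 0 is dominant for every player. At the Nash equilibrium everyone keeps their 26, and the group total is 5 × 26 = 130.
Each contributed unit returns 1.900 to the group as a whole (0.3800 to each of 5 players), which exceeds 1, so the social optimum is full contribution: group total = 1.900 × 130 = 247.00.
Efficiency loss = 247.00 − 130 = 117.00.

117.00 labor-hours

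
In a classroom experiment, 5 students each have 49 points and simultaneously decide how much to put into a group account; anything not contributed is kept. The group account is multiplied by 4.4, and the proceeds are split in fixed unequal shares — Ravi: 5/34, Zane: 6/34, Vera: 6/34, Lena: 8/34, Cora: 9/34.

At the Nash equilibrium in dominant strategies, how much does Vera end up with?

Player j's private return per contributed unit is 4.4 × (j's share). Contributing is weakly dominant for j when that share is at least 1/4.4 = 0.2273, and contributing 0 is dominant otherwise.
Lena and Cora clear that bar, contributing 49 each; the remaining 3 contribute 0. Total contributed: 98.
Vera keeps 49 and receives 4.4 × 98 × 6/34 = 76.09 from the group account, for a payoff of 125.09.

125.09 points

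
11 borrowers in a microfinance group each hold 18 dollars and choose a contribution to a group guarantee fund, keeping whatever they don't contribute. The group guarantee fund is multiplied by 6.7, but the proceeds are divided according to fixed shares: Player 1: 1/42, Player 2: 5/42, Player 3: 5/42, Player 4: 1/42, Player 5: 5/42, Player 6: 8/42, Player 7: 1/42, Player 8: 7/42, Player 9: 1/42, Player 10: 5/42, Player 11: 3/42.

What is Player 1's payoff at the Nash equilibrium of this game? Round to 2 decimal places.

23.74 dollars

A player with share s gets back 6.7·s per unit contributed, so full contribution is dominant for anyone with s > 1/6.7 = 0.1493 and zero contribution is dominant for anyone below.
The shares above 0.1493 belong to Player 6 and Player 8, contributing 18 each; the remaining 9 contribute 0. Total contributed: 36.
Player 1 keeps 18 and receives 6.7 × 36 × 1/42 = 5.74 from the group guarantee fund, for a payoff of 23.74.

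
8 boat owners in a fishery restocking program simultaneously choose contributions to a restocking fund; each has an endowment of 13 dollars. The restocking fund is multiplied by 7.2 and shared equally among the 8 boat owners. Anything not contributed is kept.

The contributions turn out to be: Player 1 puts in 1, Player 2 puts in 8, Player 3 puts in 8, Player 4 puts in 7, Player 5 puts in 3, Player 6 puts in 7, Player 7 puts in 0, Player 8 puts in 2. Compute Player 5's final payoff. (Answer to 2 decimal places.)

42.40 dollars

Total contributed: 1 + 8 + 8 + 7 + 3 + 7 + 0 + 2 = 36.
Each receives 7.2 × 36 / 8 = 32.40 from the restocking fund.
Player 5 keeps 13 − 3 = 10, so Player 5's payoff is 10 + 32.40 = 42.40.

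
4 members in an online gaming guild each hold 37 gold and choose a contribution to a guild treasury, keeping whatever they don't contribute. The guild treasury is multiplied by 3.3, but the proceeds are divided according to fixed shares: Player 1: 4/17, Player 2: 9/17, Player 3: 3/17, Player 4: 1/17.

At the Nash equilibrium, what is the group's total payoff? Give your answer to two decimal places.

233.10 gold

For player j, contributing a unit is worthwhile iff 3.3 × (j's share) ≥ 1, i.e. iff j's share is at least 0.3030.
The only share above 0.3030 is Player 2's 9/17, contributing 37; the remaining 3 contribute 0. Total contributed: 37.
The guild treasury pays out 3.3 × 37 = 122.10 in total (split across the unequal shares, but the aggregate is all that matters for the group sum).
The 3 free-riders keep 37 each, adding 111. Group total = 111 + 122.10 = 233.10.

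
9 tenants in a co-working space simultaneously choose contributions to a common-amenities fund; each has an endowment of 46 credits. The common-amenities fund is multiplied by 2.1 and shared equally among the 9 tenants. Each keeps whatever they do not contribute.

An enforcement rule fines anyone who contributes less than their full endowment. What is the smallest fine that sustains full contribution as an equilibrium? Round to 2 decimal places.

35.27 credits

Given the others contribute fully, the best deviation is to contribute 0 (any partial contribution still incurs the fine and gives up units whose private return 0.2333 is below 1).
Deviating from 46 to 0 saves 46 credits but forfeits the deviator's share of the drop in the common-amenities fund: 2.1/9 × 46 = 10.73.
So the deviation gain is 46 − 10.73 = 35.27, and the fine must be at least 35.27 credits to wipe it out.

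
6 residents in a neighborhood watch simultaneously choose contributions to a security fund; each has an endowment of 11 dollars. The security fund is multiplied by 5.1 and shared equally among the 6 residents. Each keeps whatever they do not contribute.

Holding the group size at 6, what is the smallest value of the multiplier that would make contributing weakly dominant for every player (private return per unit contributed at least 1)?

6

A contributed unit returns (multiplier)/6 to its contributor.
This reaches 1 exactly when the multiplier is 6.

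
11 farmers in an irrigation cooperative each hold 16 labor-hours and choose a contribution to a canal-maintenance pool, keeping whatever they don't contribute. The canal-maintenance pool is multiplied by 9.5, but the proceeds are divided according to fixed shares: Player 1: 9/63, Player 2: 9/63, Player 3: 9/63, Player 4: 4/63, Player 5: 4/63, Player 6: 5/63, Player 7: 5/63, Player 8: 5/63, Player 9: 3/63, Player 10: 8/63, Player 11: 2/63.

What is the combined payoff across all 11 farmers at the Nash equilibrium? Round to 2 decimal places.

A player with share s gets back 9.5·s per unit contributed, so full contribution is dominant for anyone with s > 1/9.5 = 0.1053 and zero contribution is dominant for anyone below.
Player 1, Player 2, Player 3 and Player 10 clear that bar, contributing 16 each; the remaining 7 contribute 0. Total contributed: 64.
The canal-maintenance pool pays out 9.5 × 64 = 608.00 in total (split across the unequal shares, but the aggregate is all that matters for the group sum).
The 7 free-riders keep 16 each, adding 112. Group total = 112 + 608.00 = 720.00.

720.00 labor-hours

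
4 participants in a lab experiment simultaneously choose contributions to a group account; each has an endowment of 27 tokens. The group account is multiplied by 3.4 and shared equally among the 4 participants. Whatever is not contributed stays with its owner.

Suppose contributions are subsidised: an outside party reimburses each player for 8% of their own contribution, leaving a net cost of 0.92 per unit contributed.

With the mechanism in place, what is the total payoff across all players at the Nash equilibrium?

With the mechanism, a contributed unit returns (3.4/4) / 0.92 = 0.9239 per unit of net cost — still below 1 — so contributing 0 remains dominant for every player.
At the Nash equilibrium no one contributes; group total payoff = 4 × 27 = 108.

108.00 tokens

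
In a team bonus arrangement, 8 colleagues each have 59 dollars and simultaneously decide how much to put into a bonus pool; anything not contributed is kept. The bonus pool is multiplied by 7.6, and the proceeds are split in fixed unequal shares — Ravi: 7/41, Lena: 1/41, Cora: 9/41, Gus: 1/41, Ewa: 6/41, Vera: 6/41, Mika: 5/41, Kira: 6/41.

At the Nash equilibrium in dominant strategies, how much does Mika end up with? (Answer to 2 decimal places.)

A player with share s gets back 7.6·s per unit contributed, so full contribution is dominant for anyone with s > 1/7.6 = 0.1316 and zero contribution is dominant for anyone below.
The shares above 0.1316 belong to Ravi, Cora, Ewa, Vera and Kira, contributing 59 each; the remaining 3 contribute 0. Total contributed: 295.
Mika keeps 59 and receives 7.6 × 295 × 5/41 = 273.41 from the bonus pool, for a payoff of 332.41.

332.41 dollars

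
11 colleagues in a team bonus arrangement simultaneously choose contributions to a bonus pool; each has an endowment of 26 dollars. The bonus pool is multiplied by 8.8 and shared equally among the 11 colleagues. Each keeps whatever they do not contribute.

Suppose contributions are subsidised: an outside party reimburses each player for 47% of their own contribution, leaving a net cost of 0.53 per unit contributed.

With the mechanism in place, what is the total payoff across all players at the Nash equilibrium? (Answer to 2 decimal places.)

The effective private return per unit is now (8.8/11) / 0.53 = 1.5094 > 1, so every player's dominant strategy flips to full contribution.
So the Nash equilibrium is full contribution by all 11; the group earns 11 × (26 × 0.47 + 8.8 × 26) = 2651.22.

2651.22 dollars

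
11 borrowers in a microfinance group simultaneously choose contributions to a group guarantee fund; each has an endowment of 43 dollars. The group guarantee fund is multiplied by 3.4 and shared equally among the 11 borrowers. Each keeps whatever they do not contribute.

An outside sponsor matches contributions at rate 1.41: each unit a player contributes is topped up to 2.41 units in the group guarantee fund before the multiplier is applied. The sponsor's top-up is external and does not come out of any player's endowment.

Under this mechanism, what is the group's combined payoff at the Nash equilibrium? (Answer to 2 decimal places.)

The effective private return is 3.4 × 2.41 / 11 = 0.7449, which is still under 1, so the mechanism doesn't change anyone's dominant strategy: zero contribution.
Everyone keeps their endowment and the group total is 11 × 43 = 473.

473.00 dollars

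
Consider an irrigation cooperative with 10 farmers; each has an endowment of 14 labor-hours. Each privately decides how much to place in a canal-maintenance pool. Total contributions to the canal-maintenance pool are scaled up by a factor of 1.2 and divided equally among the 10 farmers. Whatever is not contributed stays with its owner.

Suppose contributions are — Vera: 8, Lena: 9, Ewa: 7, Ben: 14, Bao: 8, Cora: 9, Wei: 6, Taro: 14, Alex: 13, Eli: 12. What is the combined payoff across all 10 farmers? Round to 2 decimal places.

Total contributed: 8 + 9 + 7 + 14 + 8 + 9 + 6 + 14 + 13 + 12 = 100; total kept: 10 × 14 − 100 = 40.
The canal-maintenance pool pays out 1.2 × 100 = 120.00 in aggregate.
Group total = 40 + 120.00 = 160.00.

160.00 labor-hours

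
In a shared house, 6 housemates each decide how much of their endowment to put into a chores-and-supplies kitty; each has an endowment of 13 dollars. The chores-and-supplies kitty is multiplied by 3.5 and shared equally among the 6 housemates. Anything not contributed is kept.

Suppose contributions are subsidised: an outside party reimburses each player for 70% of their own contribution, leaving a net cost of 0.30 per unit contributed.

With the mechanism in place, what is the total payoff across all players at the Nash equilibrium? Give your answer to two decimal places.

Under the mechanism each unit contributed yields (3.5/6) / 0.30 = 1.9444 back to its contributor per unit of net cost, which exceeds 1, making full contribution the dominant choice for everyone.
At the Nash equilibrium everyone contributes 13. Group total payoff = 6 × (13 × 0.70 + 3.5 × 13) = 327.60.

327.60 dollars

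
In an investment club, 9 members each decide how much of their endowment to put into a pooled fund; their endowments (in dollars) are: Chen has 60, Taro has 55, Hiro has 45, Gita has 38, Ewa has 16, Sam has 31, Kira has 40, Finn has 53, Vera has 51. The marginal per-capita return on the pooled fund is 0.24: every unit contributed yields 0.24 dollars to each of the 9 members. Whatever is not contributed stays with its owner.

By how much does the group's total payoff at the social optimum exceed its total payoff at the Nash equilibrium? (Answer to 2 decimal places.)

The private return per contributed unit is 0.24 < 1 for everyone, so the Nash equilibrium is zero contribution and the group total is Σ E_j = 60 + 55 + 45 + 38 + 16 + 31 + 40 + 53 + 51 = 389.
Each contributed unit returns 2.160 to the group, so the social optimum is full contribution by everyone: group total = 2.160 × 389 = 840.24.
Efficiency loss = (2.160 − 1) × 389 = 451.24.

451.24 dollars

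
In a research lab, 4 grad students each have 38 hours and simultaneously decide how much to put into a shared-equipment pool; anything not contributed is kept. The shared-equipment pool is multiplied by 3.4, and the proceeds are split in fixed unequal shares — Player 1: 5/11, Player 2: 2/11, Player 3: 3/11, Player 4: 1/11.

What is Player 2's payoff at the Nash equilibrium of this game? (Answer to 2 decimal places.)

61.49 hours

Each unit j contributes comes back to j as 3.4 × (j's share), so j prefers to contribute only if that share exceeds 1/3.4 = 0.2941; otherwise keeping the unit dominates.
Player 1 alone (share 5/11) is above the threshold, contributing 38; the remaining 3 contribute 0. Total contributed: 38.
Player 2 keeps 38 and receives 3.4 × 38 × 2/11 = 23.49 from the shared-equipment pool, for a payoff of 61.49.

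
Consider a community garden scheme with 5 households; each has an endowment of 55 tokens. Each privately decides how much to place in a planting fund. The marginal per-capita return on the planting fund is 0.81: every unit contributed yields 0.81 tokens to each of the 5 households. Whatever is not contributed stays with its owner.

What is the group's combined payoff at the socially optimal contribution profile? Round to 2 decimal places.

Each contributed unit returns 4.050 to the group as a whole (0.81 to each of 5 players), which exceeds 1, so the social optimum is full contribution: group total = 4.050 × 275 = 1113.75.

1113.75 tokens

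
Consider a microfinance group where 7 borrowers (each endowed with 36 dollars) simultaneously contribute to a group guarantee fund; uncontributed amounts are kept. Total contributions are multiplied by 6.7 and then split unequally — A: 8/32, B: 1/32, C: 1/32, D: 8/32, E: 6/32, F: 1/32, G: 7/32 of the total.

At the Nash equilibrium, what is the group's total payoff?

Player j's private return per contributed unit is 6.7 × (j's share). Contributing is weakly dominant for j when that share is at least 1/6.7 = 0.1493, and contributing 0 is dominant otherwise.
The shares above 0.1493 belong to A, D, E and G, contributing 36 each; the remaining 3 contribute 0. Total contributed: 144.
The group guarantee fund pays out 6.7 × 144 = 964.80 in total (split across the unequal shares, but the aggregate is all that matters for the group sum).
The 3 free-riders keep 36 each, adding 108. Group total = 108 + 964.80 = 1072.80.

1072.80 dollars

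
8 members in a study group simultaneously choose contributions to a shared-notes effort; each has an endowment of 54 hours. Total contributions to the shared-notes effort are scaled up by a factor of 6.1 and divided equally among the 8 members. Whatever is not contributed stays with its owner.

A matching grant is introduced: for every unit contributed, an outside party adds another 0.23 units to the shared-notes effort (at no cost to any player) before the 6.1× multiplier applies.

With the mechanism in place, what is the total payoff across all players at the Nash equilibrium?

Even with the mechanism, each unit contributed returns only 6.1 × 1.23 / 8 = 0.9379 per unit of net cost, so contributing nothing is still dominant.
At the Nash equilibrium no one contributes; group total payoff = 8 × 54 = 432.

432.00 hours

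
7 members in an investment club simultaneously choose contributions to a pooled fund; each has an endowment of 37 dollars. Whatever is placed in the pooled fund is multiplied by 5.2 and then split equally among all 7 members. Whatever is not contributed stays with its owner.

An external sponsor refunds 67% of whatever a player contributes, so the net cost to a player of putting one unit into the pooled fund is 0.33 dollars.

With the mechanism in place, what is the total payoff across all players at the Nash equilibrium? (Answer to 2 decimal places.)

Under the mechanism each unit contributed yields (5.2/7) / 0.33 = 2.2511 back to its contributor per unit of net cost, which exceeds 1, making full contribution the dominant choice for everyone.
At the Nash equilibrium everyone contributes 37. Group total payoff = 7 × (37 × 0.67 + 5.2 × 37) = 1520.33.

1520.33 dollars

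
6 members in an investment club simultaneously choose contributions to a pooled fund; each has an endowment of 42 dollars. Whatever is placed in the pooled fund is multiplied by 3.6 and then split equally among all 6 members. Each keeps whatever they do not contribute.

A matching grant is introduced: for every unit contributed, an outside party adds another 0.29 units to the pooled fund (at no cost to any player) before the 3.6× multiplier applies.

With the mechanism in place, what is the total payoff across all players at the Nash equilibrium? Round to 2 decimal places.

252.00 dollars

With the mechanism, a contributed unit returns 3.6 × 1.29 / 6 = 0.7740 per unit of net cost — still below 1 — so contributing 0 remains dominant for every player.
At the Nash equilibrium no one contributes; group total payoff = 6 × 42 = 252.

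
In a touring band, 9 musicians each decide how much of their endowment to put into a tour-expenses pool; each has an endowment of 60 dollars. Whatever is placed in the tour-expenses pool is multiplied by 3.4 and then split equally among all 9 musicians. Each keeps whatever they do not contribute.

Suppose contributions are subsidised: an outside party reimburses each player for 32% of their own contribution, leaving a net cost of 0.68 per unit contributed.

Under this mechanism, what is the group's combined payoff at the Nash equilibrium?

540.00 dollars

Even with the mechanism, each unit contributed returns only (3.4/9) / 0.68 = 0.5556 per unit of net cost, so contributing nothing is still dominant.
At the Nash equilibrium no one contributes; group total payoff = 9 × 60 = 540.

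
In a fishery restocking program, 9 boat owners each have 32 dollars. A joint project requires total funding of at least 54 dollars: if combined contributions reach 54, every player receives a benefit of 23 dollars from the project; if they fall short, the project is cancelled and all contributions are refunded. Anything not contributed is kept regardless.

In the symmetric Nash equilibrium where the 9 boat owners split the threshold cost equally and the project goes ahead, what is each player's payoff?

Equal share of the threshold: 54/9 = 6.
At this profile no one gains by cutting their contribution: any cut drops the total below 54, the project is cancelled, contributions are refunded, and the deviator ends with 32, which is less than 32 − 6 + 23 = 49. Contributing more than 6 just wastes the excess. So contributing exactly 6 is a best response.
Each player's payoff: 32 − 6 + 23 = 49.

49 dollars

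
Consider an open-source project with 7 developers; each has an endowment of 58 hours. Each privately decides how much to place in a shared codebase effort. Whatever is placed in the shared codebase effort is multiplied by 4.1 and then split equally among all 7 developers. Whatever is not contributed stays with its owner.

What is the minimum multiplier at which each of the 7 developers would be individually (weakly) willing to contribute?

A contributed unit returns (multiplier)/7 to its contributor.
This reaches 1 exactly when the multiplier is 7.

7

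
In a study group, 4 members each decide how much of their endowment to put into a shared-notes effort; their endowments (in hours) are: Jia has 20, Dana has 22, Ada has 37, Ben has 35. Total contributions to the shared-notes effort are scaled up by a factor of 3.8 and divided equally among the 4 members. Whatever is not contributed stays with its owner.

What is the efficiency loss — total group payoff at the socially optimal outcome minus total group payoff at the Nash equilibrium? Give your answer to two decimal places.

319.20 hours

The private return per contributed unit is 3.8/4 = 0.9500 < 1 for every player regardless of endowment, so the Nash equilibrium is zero contribution and the group total is Σ E_j = 20 + 22 + 37 + 35 = 114.
Each contributed unit returns 3.800 to the group, so the social optimum is full contribution by everyone: group total = 3.800 × 114 = 433.20.
Efficiency loss = (3.800 − 1) × 114 = 319.20.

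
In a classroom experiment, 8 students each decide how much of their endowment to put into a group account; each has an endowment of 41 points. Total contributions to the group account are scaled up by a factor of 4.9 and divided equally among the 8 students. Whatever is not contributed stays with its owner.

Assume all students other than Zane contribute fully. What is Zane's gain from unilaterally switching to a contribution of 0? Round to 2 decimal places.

15.89 points

Switching from a contribution of 41 to 0 lets Zane keep an extra 41 points, but lowers the group account by 41, which costs Zane their own share of that drop: 4.9/8 × 41 = 25.11.
Net gain = 41 − 25.11 = 15.89. The private return per contributed unit (0.6125) is below 1, so free-riding is indeed the best response regardless of what the others do.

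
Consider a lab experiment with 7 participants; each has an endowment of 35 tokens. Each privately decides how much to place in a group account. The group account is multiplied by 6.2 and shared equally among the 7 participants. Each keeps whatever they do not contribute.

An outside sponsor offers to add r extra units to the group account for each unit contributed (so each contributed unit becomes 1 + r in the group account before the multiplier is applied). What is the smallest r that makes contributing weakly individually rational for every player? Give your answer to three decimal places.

With matching at rate r, one contributed unit becomes (1 + r) in the group account and returns 6.2 × (1 + r) / 7 to the contributor.
Setting this equal to 1: 1 + r = 7/6.2 = 1.1290.
So the minimum matching rate is r = 1.1290 − 1 = 0.129.

0.129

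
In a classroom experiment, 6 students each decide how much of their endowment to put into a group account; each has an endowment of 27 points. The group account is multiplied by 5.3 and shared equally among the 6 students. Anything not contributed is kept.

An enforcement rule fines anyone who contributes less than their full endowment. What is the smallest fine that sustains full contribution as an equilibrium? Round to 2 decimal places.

3.15 points

Given the others contribute fully, the best deviation is to contribute 0 (any partial contribution still incurs the fine and gives up units whose private return 0.8833 is below 1).
Deviating from 27 to 0 saves 27 points but forfeits the deviator's share of the drop in the group account: 5.3/6 × 27 = 23.85.
So the deviation gain is 27 − 23.85 = 3.15, and the fine must be at least 3.15 points to wipe it out.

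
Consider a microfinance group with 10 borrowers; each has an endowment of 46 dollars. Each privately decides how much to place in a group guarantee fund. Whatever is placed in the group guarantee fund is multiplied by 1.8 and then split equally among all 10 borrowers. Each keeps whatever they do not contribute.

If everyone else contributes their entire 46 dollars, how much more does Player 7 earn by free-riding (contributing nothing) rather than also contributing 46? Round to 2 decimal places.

Switching from a contribution of 46 to 0 lets Player 7 keep an extra 46 dollars, but lowers the group guarantee fund by 46, which costs Player 7 their own share of that drop: 1.8/10 × 46 = 8.28.
Net gain = 46 − 8.28 = 37.72. The private return per contributed unit (0.1800) is below 1, so free-riding is indeed the best response regardless of what the others do.

37.72 dollars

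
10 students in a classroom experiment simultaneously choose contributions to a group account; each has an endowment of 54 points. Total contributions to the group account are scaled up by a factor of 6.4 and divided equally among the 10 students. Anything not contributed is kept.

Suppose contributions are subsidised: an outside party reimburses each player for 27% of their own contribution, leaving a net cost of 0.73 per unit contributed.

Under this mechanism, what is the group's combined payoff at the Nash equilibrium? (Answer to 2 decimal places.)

540.00 points

The effective private return is (6.4/10) / 0.73 = 0.8767, which is still under 1, so the mechanism doesn't change anyone's dominant strategy: zero contribution.
At the Nash equilibrium no one contributes; group total payoff = 10 × 54 = 540.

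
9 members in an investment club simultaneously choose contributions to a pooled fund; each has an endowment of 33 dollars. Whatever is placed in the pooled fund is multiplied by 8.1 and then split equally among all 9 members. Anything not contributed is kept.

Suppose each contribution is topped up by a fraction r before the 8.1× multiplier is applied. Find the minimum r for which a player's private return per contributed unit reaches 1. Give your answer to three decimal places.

0.111

With matching at rate r, one contributed unit becomes (1 + r) in the pooled fund and returns 8.1 × (1 + r) / 9 to the contributor.
Setting this equal to 1: 1 + r = 9/8.1 = 1.1111.
So the minimum matching rate is r = 1.1111 − 1 = 0.111.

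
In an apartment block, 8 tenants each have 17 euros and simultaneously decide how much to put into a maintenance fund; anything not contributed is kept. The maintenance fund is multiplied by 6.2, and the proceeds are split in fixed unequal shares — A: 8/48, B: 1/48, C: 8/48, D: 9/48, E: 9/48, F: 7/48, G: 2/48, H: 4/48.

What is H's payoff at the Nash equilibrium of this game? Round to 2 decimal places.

A player with share s gets back 6.2·s per unit contributed, so full contribution is dominant for anyone with s > 1/6.2 = 0.1613 and zero contribution is dominant for anyone below.
A, C, D and E clear that bar, contributing 17 each; the remaining 4 contribute 0. Total contributed: 68.
H keeps 17 and receives 6.2 × 68 × 4/48 = 35.13 from the maintenance fund, for a payoff of 52.13.

52.13 euros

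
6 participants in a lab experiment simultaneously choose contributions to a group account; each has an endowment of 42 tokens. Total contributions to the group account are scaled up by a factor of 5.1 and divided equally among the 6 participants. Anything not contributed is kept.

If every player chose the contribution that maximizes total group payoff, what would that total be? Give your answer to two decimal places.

Each contributed unit returns 5.100 to the group as a whole (0.8500 to each of 6 players), which exceeds 1, so the social optimum is full contribution: group total = 5.100 × 252 = 1285.20.

1285.20 tokens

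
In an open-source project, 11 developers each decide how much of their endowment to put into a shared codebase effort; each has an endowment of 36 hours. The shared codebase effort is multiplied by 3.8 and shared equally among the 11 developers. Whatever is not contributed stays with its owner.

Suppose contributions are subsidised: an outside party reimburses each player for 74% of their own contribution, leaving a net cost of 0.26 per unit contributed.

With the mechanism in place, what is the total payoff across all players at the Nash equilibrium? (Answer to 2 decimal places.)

Under the mechanism each unit contributed yields (3.8/11) / 0.26 = 1.3287 back to its contributor per unit of net cost, which exceeds 1, making full contribution the dominant choice for everyone.
At the Nash equilibrium everyone contributes 36. Group total payoff = 11 × (36 × 0.74 + 3.8 × 36) = 1797.84.

1797.84 hours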